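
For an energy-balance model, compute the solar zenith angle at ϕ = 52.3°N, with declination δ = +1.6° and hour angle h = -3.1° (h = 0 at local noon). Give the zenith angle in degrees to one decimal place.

θ_z = 50.8°

cos θ_z = sin ϕ sin δ + cos ϕ cos δ cos h = 0.022092 + 0.610394 = 0.632486.
θ_z = arccos(0.632486) = 50.8°.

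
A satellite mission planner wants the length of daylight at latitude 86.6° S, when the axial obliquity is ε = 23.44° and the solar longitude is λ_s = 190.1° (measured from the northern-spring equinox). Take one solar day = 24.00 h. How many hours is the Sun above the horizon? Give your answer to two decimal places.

24.00 h

Solar declination: sin δ = sin ε · sin λ_s = sin 23.44° × sin 190.1° = -0.06976, so δ = -4.000°.
Sunrise equation: cos H₀ = −tan φ · tan δ = -1.1770 ≤ −1, so the Sun never sets (polar day) and H₀ = π.
Daylight = 2H₀/(2π) × 24.00 h = (3.1416/π) × 24.00 = 24.00 h.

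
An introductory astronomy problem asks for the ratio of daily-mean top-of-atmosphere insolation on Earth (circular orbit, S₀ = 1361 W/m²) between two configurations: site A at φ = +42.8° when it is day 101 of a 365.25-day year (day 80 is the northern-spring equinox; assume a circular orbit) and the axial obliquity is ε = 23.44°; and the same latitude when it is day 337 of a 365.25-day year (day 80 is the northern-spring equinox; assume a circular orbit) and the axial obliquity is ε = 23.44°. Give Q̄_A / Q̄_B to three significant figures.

— Configuration A (φ=+42.8°):
Solar longitude: λ_s = 360° × (101 − 80)/365.25 = 20.698°.
sin δ = sin 23.44° × sin 20.698° = 0.14060, so δ = +8.082°.
cos H₀ = −tan(+42.8°) tan(+8.082°) = -0.1315, H₀ = 1.7027 rad.
Bracket: H₀ sin φ sin δ + cos φ cos δ sin H₀ = 1.7027×0.67944×0.14060 + 0.73373×0.99007×0.99132 = 0.162658 + 0.720139 = 0.882797.
Q̄ = (S₀/π) × [bracket] = (1361/π) × 0.882797 = 382.45 W/m².
— Configuration B (φ=+42.8°):
Solar longitude: λ_s = 360° × (337 − 80)/365.25 = 253.306°.
sin δ = sin 23.44° × sin 253.306° = -0.38102, so δ = -22.397°.
cos H₀ = −tan(+42.8°) tan(-22.397°) = 0.3816, H₀ = 1.1793 rad.
Bracket: H₀ sin φ sin δ + cos φ cos δ sin H₀ = 1.1793×0.67944×-0.38102 + 0.73373×0.92457×0.92432 = -0.305297 + 0.627045 = 0.321748.
Q̄ = (S₀/π) × [bracket] = (1361/π) × 0.321748 = 139.39 W/m².
Ratio Q̄_A / Q̄_B = 382.45 / 139.39 = 2.744.

Q̄_A / Q̄_B ≈ 2.74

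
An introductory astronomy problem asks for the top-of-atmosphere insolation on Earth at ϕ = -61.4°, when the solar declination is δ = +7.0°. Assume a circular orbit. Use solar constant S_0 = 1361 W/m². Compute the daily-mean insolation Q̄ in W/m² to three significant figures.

cos h₀ = −tan(-61.4°) tan(+7.000°) = 0.2252, h₀ = 1.3436 rad.
Bracket: h₀ sin ϕ sin δ + cos ϕ cos δ sin h₀ = 1.3436×-0.87798×0.12187 + 0.47869×0.99255×0.97431 = -0.143764 + 0.462918 = 0.319154.
Q̄ = (S_0/π) × [bracket] = (1361/π) × 0.319154 = 138.3 W/m².

Q̄ ≈ 138 W/m²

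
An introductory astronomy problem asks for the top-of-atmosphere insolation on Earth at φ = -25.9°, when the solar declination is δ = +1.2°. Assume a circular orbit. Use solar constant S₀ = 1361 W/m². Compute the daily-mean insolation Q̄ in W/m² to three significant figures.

Q̄ ≈ 383 W/m²

cos H₀ = −tan(-25.9°) tan(+1.200°) = 0.0102, H₀ = 1.5606 rad.
Bracket: H₀ sin φ sin δ + cos φ cos δ sin H₀ = 1.5606×-0.43680×0.02094 + 0.89956×0.99978×0.99995 = -0.014274 + 0.899317 = 0.885043.
Q̄ = (S₀/π) × [bracket] = (1361/π) × 0.885043 = 383.4 W/m².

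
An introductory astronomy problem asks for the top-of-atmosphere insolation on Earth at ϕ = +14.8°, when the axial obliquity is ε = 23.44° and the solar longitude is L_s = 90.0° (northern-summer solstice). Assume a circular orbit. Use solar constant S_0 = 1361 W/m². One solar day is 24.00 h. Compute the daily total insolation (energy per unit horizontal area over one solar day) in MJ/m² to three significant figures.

Solar declination: sin δ = sin ε · sin L_s = sin 23.44° × sin 90.0° = 0.39779, so δ = +23.440°.
cos h₀ = −tan(+14.8°) tan(+23.440°) = -0.1146, h₀ = 1.6856 rad.
Bracket: h₀ sin ϕ sin δ + cos ϕ cos δ sin h₀ = 1.6856×0.25545×0.39779 + 0.96682×0.91748×0.99342 = 0.171283 + 0.881201 = 1.052484.
Q̄ = (S_0/π) × [bracket] = (1361/π) × 1.052484 = 455.96 W/m².
Daily total = Q̄ × 24.00 h × 3600 s/h = 455.96 × 24.00 × 3600 / 10⁶ = 39.39 MJ/m².

39.4 MJ/m²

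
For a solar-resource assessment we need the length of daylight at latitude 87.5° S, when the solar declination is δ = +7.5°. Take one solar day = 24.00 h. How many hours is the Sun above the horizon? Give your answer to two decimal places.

cos h₀ = −tan ϕ · tan δ = 3.0153 ≥ 1, so the Sun never rises (polar night) and h₀ = 0.
Daylight = 2h₀/(2π) × 24.00 h = (0.0000/π) × 24.00 = 0.00 h.

0.00 h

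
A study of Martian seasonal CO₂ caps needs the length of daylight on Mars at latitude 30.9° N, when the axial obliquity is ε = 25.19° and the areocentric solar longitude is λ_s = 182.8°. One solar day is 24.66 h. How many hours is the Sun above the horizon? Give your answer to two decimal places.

12.23 h

sin δ = sin 25.19° × sin 182.8° = -0.02079, so δ = -1.191°.
cos H₀ = −tan φ · tan δ = −tan(+30.9°) × tan(-1.191°) = 0.0124, so H₀ = 1.5583 rad = 89.29°.
Daylight = 2H₀/(2π) × 24.66 h = (1.5583/π) × 24.66 = 12.23 h.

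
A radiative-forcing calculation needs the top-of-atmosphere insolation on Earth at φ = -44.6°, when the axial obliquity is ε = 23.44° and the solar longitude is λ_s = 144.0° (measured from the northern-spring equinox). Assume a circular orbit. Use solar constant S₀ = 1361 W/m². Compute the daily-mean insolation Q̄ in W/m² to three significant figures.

Solar declination: sin δ = sin ε · sin λ_s = sin 23.44° × sin 144.0° = 0.23381, so δ = +13.522°.
cos H₀ = −tan(-44.6°) tan(+13.522°) = 0.2371, H₀ = 1.3314 rad.
Bracket: H₀ sin φ sin δ + cos φ cos δ sin H₀ = 1.3314×-0.70215×0.23381 + 0.71203×0.97228×0.97147 = -0.218576 + 0.672541 = 0.453965.
Q̄ = (S₀/π) × [bracket] = (1361/π) × 0.453965 = 196.7 W/m².

Q̄ ≈ 197 W/m²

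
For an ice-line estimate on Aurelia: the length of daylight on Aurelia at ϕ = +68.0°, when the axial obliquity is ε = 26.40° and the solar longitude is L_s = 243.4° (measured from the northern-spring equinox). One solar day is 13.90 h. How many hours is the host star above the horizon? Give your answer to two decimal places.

0.00 h

Solar declination: sin δ = sin ε · sin L_s = sin 26.40° × sin 243.4° = -0.39757, so δ = -23.427°.
cos h₀ = −tan ϕ · tan δ = 1.0724 ≥ 1, so the host star never rises (polar night) and h₀ = 0.
Daylight = 2h₀/(2π) × 13.90 h = (0.0000/π) × 13.90 = 0.00 h.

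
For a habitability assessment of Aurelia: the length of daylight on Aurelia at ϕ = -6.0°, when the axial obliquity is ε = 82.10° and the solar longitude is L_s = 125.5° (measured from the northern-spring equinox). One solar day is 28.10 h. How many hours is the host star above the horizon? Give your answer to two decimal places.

12.76 h

Solar declination: sin δ = sin ε · sin L_s = sin 82.10° × sin 125.5° = 0.80639, so δ = +53.745°.
cos h₀ = −tan ϕ · tan δ = −tan(-6.0°) × tan(+53.745°) = 0.1433, so h₀ = 1.4270 rad = 81.76°.
Daylight = 2h₀/(2π) × 28.10 h = (1.4270/π) × 28.10 = 12.76 h.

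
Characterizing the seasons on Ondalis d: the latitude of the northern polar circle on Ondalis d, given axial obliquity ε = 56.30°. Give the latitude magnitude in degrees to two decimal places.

33.70°

The polar circle is the lowest latitude that experiences at least one full rotation of continuous daylight at the northern-summer solstice; it lies at |ϕ| = 90° − ε = 90° − 56.30° = 33.70°.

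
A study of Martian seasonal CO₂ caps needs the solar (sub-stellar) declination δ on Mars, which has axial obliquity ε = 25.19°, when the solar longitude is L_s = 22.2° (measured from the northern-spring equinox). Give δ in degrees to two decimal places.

sin δ = sin ε · sin L_s = sin 25.19° × sin 22.2° = 0.160817.
δ = arcsin(0.160817) = +9.25°.

δ = +9.25°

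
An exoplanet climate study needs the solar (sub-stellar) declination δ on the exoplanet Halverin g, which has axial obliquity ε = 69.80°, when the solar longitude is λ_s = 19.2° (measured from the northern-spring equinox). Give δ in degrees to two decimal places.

δ = +17.98°

sin δ = sin ε · sin λ_s = sin 69.80° × sin 19.2° = 0.308639.
δ = arcsin(0.308639) = +17.98°.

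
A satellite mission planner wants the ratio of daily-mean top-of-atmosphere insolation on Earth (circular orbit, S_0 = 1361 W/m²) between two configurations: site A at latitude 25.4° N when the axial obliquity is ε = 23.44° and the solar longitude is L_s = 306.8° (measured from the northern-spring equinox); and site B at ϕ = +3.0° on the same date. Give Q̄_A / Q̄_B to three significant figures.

Q̄_A / Q̄_B ≈ 0.709

— Configuration A (ϕ=+25.4°):
Solar declination: sin δ = sin ε · sin L_s = sin 23.44° × sin 306.8° = -0.31852, so δ = -18.574°.
cos h₀ = −tan(+25.4°) tan(-18.574°) = 0.1596, h₀ = 1.4106 rad.
Bracket: h₀ sin ϕ sin δ + cos ϕ cos δ sin h₀ = 1.4106×0.42894×-0.31852 + 0.90334×0.94792×0.98719 = -0.192725 + 0.845325 = 0.652600.
Q̄ = (S_0/π) × [bracket] = (1361/π) × 0.652600 = 282.72 W/m².
— Configuration B (ϕ=+3.0°):
cos h₀ = −tan(+3.0°) tan(-18.574°) = 0.0176, h₀ = 1.5532 rad.
Bracket: h₀ sin ϕ sin δ + cos ϕ cos δ sin h₀ = 1.5532×0.05234×-0.31852 + 0.99863×0.94792×0.99984 = -0.025894 + 0.946470 = 0.920576.
Q̄ = (S_0/π) × [bracket] = (1361/π) × 0.920576 = 398.81 W/m².
Ratio Q̄_A / Q̄_B = 282.72 / 398.81 = 0.7089.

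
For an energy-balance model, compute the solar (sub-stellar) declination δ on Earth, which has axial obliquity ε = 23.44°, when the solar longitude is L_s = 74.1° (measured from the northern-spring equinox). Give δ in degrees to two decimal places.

δ = +22.49°

sin δ = sin ε · sin L_s = sin 23.44° × sin 74.1° = 0.382570.
δ = arcsin(0.382570) = +22.49°.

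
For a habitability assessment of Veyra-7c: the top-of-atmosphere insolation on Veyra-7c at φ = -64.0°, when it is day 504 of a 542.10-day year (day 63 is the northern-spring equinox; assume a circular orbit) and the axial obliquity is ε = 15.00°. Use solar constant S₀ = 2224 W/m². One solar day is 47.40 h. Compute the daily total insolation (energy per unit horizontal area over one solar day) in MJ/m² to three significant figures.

98.8 MJ/m²

Solar longitude: λ_s = 360° × (504 − 63)/542.10 = 292.861°.
sin δ = sin 15.00° × sin 292.861° = -0.23849, so δ = -13.797°.
cos H₀ = −tan(-64.0°) tan(-13.797°) = -0.5035, H₀ = 2.0984 rad.
Bracket: H₀ sin φ sin δ + cos φ cos δ sin H₀ = 2.0984×-0.89879×-0.23849 + 0.43837×0.97115×0.86399 = 0.449797 + 0.367820 = 0.817617.
Q̄ = (S₀/π) × [bracket] = (2224/π) × 0.817617 = 578.81 W/m².
Daily total = Q̄ × 47.40 h × 3600 s/h = 578.81 × 47.40 × 3600 / 10⁶ = 98.77 MJ/m².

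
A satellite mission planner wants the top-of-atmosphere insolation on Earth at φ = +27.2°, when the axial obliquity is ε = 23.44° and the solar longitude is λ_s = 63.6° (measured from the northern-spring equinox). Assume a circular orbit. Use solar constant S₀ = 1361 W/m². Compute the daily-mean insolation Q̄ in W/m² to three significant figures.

Q̄ ≈ 478 W/m²

Solar declination: sin δ = sin ε · sin λ_s = sin 23.44° × sin 63.6° = 0.35630, so δ = +20.873°.
cos H₀ = −tan(+27.2°) tan(+20.873°) = -0.1960, H₀ = 1.7681 rad.
Bracket: H₀ sin φ sin δ + cos φ cos δ sin H₀ = 1.7681×0.45710×0.35630 + 0.88942×0.93437×0.98061 = 0.287961 + 0.814933 = 1.102894.
Q̄ = (S₀/π) × [bracket] = (1361/π) × 1.102894 = 477.8 W/m².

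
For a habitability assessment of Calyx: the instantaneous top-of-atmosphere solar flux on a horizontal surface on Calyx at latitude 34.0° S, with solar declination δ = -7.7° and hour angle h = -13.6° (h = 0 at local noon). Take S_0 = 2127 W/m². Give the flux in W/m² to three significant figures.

1.86e+03 W/m²

cos θ_z = sin ϕ sin δ + cos ϕ cos δ cos h = 0.074924 + 0.798527 = 0.873451.
Flux = S_0 · cos θ_z = 2127 × 0.873451 = 1858 W/m².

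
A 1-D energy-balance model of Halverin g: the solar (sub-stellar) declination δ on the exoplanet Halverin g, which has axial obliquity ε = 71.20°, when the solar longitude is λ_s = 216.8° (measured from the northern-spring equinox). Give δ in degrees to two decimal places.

sin δ = sin ε · sin λ_s = sin 71.20° × sin 216.8° = -0.567065.
δ = arcsin(-0.567065) = -34.55°.

δ = -34.55°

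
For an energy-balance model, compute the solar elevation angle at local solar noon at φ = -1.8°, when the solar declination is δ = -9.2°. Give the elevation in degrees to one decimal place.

82.6°

At local noon the hour angle is zero, so the zenith angle equals |φ − δ| = |-1.8° − (-9.200°)| = 7.400°.
Elevation = 90° − 7.400° = 82.6°.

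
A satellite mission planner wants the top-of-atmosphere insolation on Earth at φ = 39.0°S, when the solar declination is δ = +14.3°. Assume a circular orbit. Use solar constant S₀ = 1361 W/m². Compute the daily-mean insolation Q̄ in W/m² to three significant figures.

Q̄ ≈ 227 W/m²

cos H₀ = −tan(-39.0°) tan(+14.300°) = 0.2064, H₀ = 1.3629 rad.
Bracket: H₀ sin φ sin δ + cos φ cos δ sin H₀ = 1.3629×-0.62932×0.24700 + 0.77715×0.96902×0.97847 = -0.211852 + 0.736860 = 0.525008.
Q̄ = (S₀/π) × [bracket] = (1361/π) × 0.525008 = 227.4 W/m².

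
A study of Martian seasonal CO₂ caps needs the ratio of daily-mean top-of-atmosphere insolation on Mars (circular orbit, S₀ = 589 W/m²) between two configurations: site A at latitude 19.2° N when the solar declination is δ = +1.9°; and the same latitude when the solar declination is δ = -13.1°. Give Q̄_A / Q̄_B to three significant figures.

— Configuration A (φ=+19.2°):
cos H₀ = −tan(+19.2°) tan(+1.900°) = -0.0116, H₀ = 1.5823 rad.
Bracket: H₀ sin φ sin δ + cos φ cos δ sin H₀ = 1.5823×0.32887×0.03316 + 0.94438×0.99945×0.99993 = 0.017256 + 0.943795 = 0.961051.
Q̄ = (S₀/π) × [bracket] = (589/π) × 0.961051 = 180.18 W/m².
— Configuration B (φ=+19.2°):
cos H₀ = −tan(+19.2°) tan(-13.100°) = 0.0810, H₀ = 1.4897 rad.
Bracket: H₀ sin φ sin δ + cos φ cos δ sin H₀ = 1.4897×0.32887×-0.22665 + 0.94438×0.97398×0.99671 = -0.111040 + 0.916781 = 0.805741.
Q̄ = (S₀/π) × [bracket] = (589/π) × 0.805741 = 151.06 W/m².
Ratio Q̄_A / Q̄_B = 180.18 / 151.06 = 1.193.

Q̄_A / Q̄_B ≈ 1.19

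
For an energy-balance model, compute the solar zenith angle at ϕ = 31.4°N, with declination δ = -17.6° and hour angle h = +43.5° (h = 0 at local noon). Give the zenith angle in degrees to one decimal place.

θ_z = 64.4°

cos θ_z = sin ϕ sin δ + cos ϕ cos δ cos h = -0.157538 + 0.590162 = 0.432624.
θ_z = arccos(0.432624) = 64.4°.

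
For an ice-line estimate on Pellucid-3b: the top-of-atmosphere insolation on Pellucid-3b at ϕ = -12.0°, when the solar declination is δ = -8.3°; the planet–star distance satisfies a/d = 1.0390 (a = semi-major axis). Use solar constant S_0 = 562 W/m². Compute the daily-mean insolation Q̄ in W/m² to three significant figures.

Q̄ ≈ 196 W/m²

cos h₀ = −tan(-12.0°) tan(-8.300°) = -0.0310, h₀ = 1.6018 rad.
Bracket: h₀ sin ϕ sin δ + cos ϕ cos δ sin h₀ = 1.6018×-0.20791×-0.14436 + 0.97815×0.98953×0.99952 = 0.048076 + 0.967444 = 1.015520.
Inverse-square distance factor (a/d)² = 1.0390² = 1.079521.
Q̄ = (S_0/π) × 1.079521 × [bracket] = (562/π) × 1.079521 × 1.015520 = 196.1 W/m².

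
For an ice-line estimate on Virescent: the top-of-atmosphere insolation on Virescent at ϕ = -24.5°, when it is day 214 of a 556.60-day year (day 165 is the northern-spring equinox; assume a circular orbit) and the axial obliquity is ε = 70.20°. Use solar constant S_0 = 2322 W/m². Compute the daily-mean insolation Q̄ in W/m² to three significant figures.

Q̄ ≈ 366 W/m²

Solar longitude: L_s = 360° × (214 − 165)/556.60 = 31.692°.
sin δ = sin 70.20° × sin 31.692° = 0.49430, so δ = +29.624°.
cos h₀ = −tan(-24.5°) tan(+29.624°) = 0.2591, h₀ = 1.3087 rad.
Bracket: h₀ sin ϕ sin δ + cos ϕ cos δ sin h₀ = 1.3087×-0.41469×0.49430 + 0.90996×0.86929×0.96584 = -0.268259 + 0.763998 = 0.495739.
Q̄ = (S_0/π) × [bracket] = (2322/π) × 0.495739 = 366.4 W/m².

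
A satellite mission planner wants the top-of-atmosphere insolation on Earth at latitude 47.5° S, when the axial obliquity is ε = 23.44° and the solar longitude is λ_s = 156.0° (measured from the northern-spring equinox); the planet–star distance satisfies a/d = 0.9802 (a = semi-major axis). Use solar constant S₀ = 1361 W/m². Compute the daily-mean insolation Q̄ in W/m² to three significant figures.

Solar declination: sin δ = sin ε · sin λ_s = sin 23.44° × sin 156.0° = 0.16180, so δ = +9.311°.
cos H₀ = −tan(-47.5°) tan(+9.311°) = 0.1789, H₀ = 1.3909 rad.
Bracket: H₀ sin φ sin δ + cos φ cos δ sin H₀ = 1.3909×-0.73728×0.16180 + 0.67559×0.98682×0.98386 = -0.165923 + 0.655925 = 0.490002.
Inverse-square distance factor (a/d)² = 0.9802² = 0.960792.
Q̄ = (S₀/π) × 0.960792 × [bracket] = (1361/π) × 0.960792 × 0.490002 = 204.0 W/m².

Q̄ ≈ 204 W/m²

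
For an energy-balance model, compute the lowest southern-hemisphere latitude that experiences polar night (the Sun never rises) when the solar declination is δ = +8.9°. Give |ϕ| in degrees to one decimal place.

|ϕ| = 81.1°

Polar night requires cos h₀ = −tan ϕ tan δ ≥ 1, i.e. tan ϕ tan δ ≤ −1.
The boundary is |tan ϕ| · |tan δ| = 1, so |ϕ| = 90° − |δ| = 90° − 8.9° = 81.1° in the southern hemisphere.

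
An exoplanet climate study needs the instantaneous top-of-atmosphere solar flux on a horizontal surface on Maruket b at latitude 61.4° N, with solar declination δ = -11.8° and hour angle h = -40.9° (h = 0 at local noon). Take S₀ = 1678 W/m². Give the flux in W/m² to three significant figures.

cos θ_z = sin φ sin δ + cos φ cos δ cos h = -0.179544 + 0.354175 = 0.174631.
Flux = S₀ · cos θ_z = 1678 × 0.174631 = 293.0 W/m².

293 W/m²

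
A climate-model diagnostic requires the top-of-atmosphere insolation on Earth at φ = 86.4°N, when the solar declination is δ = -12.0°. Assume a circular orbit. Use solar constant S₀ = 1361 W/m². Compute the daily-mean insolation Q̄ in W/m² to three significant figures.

cos H₀ = −tan(+86.4°) tan(-12.000°) = 3.3785 ≥ 1 ⇒ polar night, H₀ = 0 and Q̄ = 0.

Q̄ ≈ 0.00 W/m²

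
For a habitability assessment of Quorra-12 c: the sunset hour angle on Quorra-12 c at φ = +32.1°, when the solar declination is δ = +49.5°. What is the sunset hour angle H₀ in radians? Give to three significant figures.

H₀ = 2.40 rad

cos H₀ = −tan φ · tan δ = −tan(+32.1°) × tan(+49.500°) = -0.7345, so H₀ = 2.3957 rad = 137.26°.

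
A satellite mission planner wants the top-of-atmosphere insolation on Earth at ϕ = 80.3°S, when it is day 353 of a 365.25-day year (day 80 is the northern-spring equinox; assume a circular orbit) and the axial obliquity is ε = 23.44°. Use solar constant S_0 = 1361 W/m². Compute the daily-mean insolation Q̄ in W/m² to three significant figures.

Solar longitude: L_s = 360° × (353 − 80)/365.25 = 269.076°.
sin δ = sin 23.44° × sin 269.076° = -0.39774, so δ = -23.437°.
cos h₀ = −tan(-80.3°) tan(-23.437°) = -2.5361 ≤ −1 ⇒ polar day, h₀ = π.
Bracket: h₀ sin ϕ sin δ + cos ϕ cos δ sin h₀ = 3.1416×-0.98570×-0.39774 + 0.16849×0.91750×0.00000 = 1.231672 + 0.000000 = 1.231672.
Q̄ = (S_0/π) × [bracket] = (1361/π) × 1.231672 = 533.6 W/m².

Q̄ ≈ 534 W/m²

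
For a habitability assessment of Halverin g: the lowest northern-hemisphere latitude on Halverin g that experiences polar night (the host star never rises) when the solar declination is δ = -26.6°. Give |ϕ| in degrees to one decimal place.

|ϕ| = 63.4°

Polar night requires cos h₀ = −tan ϕ tan δ ≥ 1, i.e. tan ϕ tan δ ≤ −1.
The boundary is |tan ϕ| · |tan δ| = 1, so |ϕ| = 90° − |δ| = 90° − 26.6° = 63.4° in the northern hemisphere.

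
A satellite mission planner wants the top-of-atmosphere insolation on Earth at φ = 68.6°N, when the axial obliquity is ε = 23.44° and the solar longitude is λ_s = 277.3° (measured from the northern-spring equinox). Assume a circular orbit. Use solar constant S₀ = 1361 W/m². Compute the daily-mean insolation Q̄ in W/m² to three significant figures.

Solar declination: sin δ = sin ε · sin λ_s = sin 23.44° × sin 277.3° = -0.39456, so δ = -23.239°.
cos H₀ = −tan(+68.6°) tan(-23.239°) = 1.0957 ≥ 1 ⇒ polar night, H₀ = 0 and Q̄ = 0.

Q̄ ≈ 0.00 W/m²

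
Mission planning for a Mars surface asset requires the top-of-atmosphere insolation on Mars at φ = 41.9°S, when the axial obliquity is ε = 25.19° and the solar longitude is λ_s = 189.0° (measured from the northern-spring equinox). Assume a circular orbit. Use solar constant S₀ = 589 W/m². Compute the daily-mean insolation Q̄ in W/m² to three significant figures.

Q̄ ≈ 153 W/m²

Solar declination: sin δ = sin ε · sin λ_s = sin 25.19° × sin 189.0° = -0.06658, so δ = -3.818°.
cos H₀ = −tan(-41.9°) tan(-3.818°) = -0.0599, H₀ = 1.6307 rad.
Bracket: H₀ sin φ sin δ + cos φ cos δ sin H₀ = 1.6307×-0.66783×-0.06658 + 0.74431×0.99778×0.99821 = 0.072508 + 0.741328 = 0.813836.
Q̄ = (S₀/π) × [bracket] = (589/π) × 0.813836 = 152.6 W/m².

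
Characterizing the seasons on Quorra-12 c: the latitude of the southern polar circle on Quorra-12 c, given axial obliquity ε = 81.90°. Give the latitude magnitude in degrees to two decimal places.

The polar circle is the lowest latitude that experiences at least one full rotation of continuous darkness at the northern-summer solstice; it lies at |φ| = 90° − ε = 90° − 81.90° = 8.10°.

8.10°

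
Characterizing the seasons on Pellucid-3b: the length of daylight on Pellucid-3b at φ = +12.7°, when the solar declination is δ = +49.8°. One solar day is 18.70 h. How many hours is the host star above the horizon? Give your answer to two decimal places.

cos H₀ = −tan φ · tan δ = −tan(+12.7°) × tan(+49.800°) = -0.2667, so H₀ = 1.8407 rad = 105.47°.
Daylight = 2H₀/(2π) × 18.70 h = (1.8407/π) × 18.70 = 10.96 h.

10.96 h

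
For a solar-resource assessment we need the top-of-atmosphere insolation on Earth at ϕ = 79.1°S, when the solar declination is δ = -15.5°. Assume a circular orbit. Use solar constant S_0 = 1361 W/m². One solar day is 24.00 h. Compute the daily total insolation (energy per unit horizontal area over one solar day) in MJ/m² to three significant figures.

30.9 MJ/m²

cos h₀ = −tan(-79.1°) tan(-15.500°) = -1.4401 ≤ −1 ⇒ polar day, h₀ = π.
Bracket: h₀ sin ϕ sin δ + cos ϕ cos δ sin h₀ = 3.1416×-0.98196×-0.26724 + 0.18910×0.96363×0.00000 = 0.824416 + 0.000000 = 0.824416.
Q̄ = (S_0/π) × [bracket] = (1361/π) × 0.824416 = 357.15 W/m².
Daily total = Q̄ × 24.00 h × 3600 s/h = 357.15 × 24.00 × 3600 / 10⁶ = 30.86 MJ/m².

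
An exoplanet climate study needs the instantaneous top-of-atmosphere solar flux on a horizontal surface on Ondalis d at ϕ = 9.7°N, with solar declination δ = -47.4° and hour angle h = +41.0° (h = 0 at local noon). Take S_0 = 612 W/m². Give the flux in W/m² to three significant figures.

232 W/m²

cos θ_z = sin ϕ sin δ + cos ϕ cos δ cos h = -0.124025 + 0.503541 = 0.379516.
Flux = S_0 · cos θ_z = 612 × 0.379516 = 232.3 W/m².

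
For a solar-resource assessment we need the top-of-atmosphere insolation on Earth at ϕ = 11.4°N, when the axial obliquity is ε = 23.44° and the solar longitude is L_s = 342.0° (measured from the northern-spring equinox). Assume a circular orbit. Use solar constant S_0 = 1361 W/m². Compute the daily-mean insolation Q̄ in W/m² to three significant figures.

Q̄ ≈ 405 W/m²

Solar declination: sin δ = sin ε · sin L_s = sin 23.44° × sin 342.0° = -0.12292, so δ = -7.061°.
cos h₀ = −tan(+11.4°) tan(-7.061°) = 0.0250, h₀ = 1.5458 rad.
Bracket: h₀ sin ϕ sin δ + cos ϕ cos δ sin h₀ = 1.5458×0.19766×-0.12292 + 0.98027×0.99242×0.99969 = -0.037557 + 0.972538 = 0.934981.
Q̄ = (S_0/π) × [bracket] = (1361/π) × 0.934981 = 405.1 W/m².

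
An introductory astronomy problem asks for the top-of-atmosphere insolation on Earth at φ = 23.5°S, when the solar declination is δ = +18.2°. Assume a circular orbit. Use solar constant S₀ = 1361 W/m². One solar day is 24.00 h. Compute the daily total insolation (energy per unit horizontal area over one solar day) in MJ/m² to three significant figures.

cos H₀ = −tan(-23.5°) tan(+18.200°) = 0.1430, H₀ = 1.4273 rad.
Bracket: H₀ sin φ sin δ + cos φ cos δ sin H₀ = 1.4273×-0.39875×0.31233 + 0.91706×0.94997×0.98973 = -0.177758 + 0.862232 = 0.684474.
Q̄ = (S₀/π) × [bracket] = (1361/π) × 0.684474 = 296.53 W/m².
Daily total = Q̄ × 24.00 h × 3600 s/h = 296.53 × 24.00 × 3600 / 10⁶ = 25.62 MJ/m².

25.6 MJ/m²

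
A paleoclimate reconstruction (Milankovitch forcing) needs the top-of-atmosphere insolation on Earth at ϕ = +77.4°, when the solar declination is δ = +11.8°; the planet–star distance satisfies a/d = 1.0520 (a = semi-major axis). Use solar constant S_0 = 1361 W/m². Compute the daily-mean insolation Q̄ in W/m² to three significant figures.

cos h₀ = −tan(+77.4°) tan(+11.800°) = -0.9346, h₀ = 2.7780 rad.
Bracket: h₀ sin ϕ sin δ + cos ϕ cos δ sin h₀ = 2.7780×0.97592×0.20450 + 0.21814×0.97887×0.35566 = 0.554421 + 0.075944 = 0.630365.
Inverse-square distance factor (a/d)² = 1.0520² = 1.106704.
Q̄ = (S_0/π) × 1.106704 × [bracket] = (1361/π) × 1.106704 × 0.630365 = 302.2 W/m².

Q̄ ≈ 302 W/m²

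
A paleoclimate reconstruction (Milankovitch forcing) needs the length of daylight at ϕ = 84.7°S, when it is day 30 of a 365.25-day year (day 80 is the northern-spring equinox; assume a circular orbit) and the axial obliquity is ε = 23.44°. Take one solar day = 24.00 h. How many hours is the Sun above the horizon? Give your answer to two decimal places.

24.00 h

Solar longitude: L_s = 360° × (30 − 80)/365.25 = -49.281°, i.e. -49.281° + 360° = 310.719°.
sin δ = sin 23.44° × sin 310.719° = -0.30149, so δ = -17.547°.
Sunrise equation: cos h₀ = −tan ϕ · tan δ = -3.4086 ≤ −1, so the Sun never sets (polar day) and h₀ = π.
Daylight = 2h₀/(2π) × 24.00 h = (3.1416/π) × 24.00 = 24.00 h.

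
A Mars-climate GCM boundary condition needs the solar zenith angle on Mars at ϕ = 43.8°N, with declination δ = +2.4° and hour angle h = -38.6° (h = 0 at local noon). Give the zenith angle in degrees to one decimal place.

θ_z = 53.7°

cos θ_z = sin ϕ sin δ + cos ϕ cos δ cos h = 0.028984 + 0.563576 = 0.592560.
θ_z = arccos(0.592560) = 53.7°.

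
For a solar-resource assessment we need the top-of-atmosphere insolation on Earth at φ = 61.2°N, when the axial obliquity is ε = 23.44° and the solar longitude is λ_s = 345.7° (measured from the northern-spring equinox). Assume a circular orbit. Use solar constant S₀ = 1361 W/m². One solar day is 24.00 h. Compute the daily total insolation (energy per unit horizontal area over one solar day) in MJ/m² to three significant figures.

Solar declination: sin δ = sin ε · sin λ_s = sin 23.44° × sin 345.7° = -0.09825, so δ = -5.639°.
cos H₀ = −tan(+61.2°) tan(-5.639°) = 0.1796, H₀ = 1.3902 rad.
Bracket: H₀ sin φ sin δ + cos φ cos δ sin H₀ = 1.3902×0.87631×-0.09825 + 0.48175×0.99516×0.98374 = -0.119693 + 0.471623 = 0.351930.
Q̄ = (S₀/π) × [bracket] = (1361/π) × 0.351930 = 152.46 W/m².
Daily total = Q̄ × 24.00 h × 3600 s/h = 152.46 × 24.00 × 3600 / 10⁶ = 13.17 MJ/m².

13.2 MJ/m²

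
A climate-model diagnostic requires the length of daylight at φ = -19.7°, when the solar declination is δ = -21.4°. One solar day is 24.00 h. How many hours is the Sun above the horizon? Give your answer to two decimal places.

13.08 h

cos H₀ = −tan φ · tan δ = −tan(-19.7°) × tan(-21.400°) = -0.1403, so H₀ = 1.7116 rad = 98.07°.
Daylight = 2H₀/(2π) × 24.00 h = (1.7116/π) × 24.00 = 13.08 h.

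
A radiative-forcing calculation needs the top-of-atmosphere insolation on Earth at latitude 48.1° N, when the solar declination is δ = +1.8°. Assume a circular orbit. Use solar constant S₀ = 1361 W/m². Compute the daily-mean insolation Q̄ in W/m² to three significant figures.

cos H₀ = −tan(+48.1°) tan(+1.800°) = -0.0350, H₀ = 1.6058 rad.
Bracket: H₀ sin φ sin δ + cos φ cos δ sin H₀ = 1.6058×0.74431×0.03141 + 0.66783×0.99951×0.99939 = 0.037542 + 0.667096 = 0.704638.
Q̄ = (S₀/π) × [bracket] = (1361/π) × 0.704638 = 305.3 W/m².

Q̄ ≈ 305 W/m²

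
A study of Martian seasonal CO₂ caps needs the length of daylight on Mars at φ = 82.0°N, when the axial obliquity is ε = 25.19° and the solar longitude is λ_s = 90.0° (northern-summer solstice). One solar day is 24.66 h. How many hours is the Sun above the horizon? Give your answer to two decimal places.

24.66 h

Solar declination: sin δ = sin ε · sin λ_s = sin 25.19° × sin 90.0° = 0.42562, so δ = +25.190°.
Sunrise equation: cos H₀ = −tan φ · tan δ = -3.3467 ≤ −1, so the Sun never sets (polar day) and H₀ = π.
Daylight = 2H₀/(2π) × 24.66 h = (3.1416/π) × 24.66 = 24.66 h.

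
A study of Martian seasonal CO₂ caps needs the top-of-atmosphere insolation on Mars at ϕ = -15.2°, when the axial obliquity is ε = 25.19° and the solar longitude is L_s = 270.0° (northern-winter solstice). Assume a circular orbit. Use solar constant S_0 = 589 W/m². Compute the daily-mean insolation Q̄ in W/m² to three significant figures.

Solar declination: sin δ = sin ε · sin L_s = sin 25.19° × sin 270.0° = -0.42562, so δ = -25.190°.
cos h₀ = −tan(-15.2°) tan(-25.190°) = -0.1278, h₀ = 1.6989 rad.
Bracket: h₀ sin ϕ sin δ + cos ϕ cos δ sin h₀ = 1.6989×-0.26219×-0.42562 + 0.96502×0.90490×0.99180 = 0.189586 + 0.866086 = 1.055672.
Q̄ = (S_0/π) × [bracket] = (589/π) × 1.055672 = 197.9 W/m².

Q̄ ≈ 198 W/m²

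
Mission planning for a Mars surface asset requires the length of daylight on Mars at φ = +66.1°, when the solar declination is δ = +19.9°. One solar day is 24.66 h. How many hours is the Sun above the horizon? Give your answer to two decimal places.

cos H₀ = −tan φ · tan δ = −tan(+66.1°) × tan(+19.900°) = -0.8169, so H₀ = 2.5268 rad = 144.77°.
Daylight = 2H₀/(2π) × 24.66 h = (2.5268/π) × 24.66 = 19.83 h.

19.83 h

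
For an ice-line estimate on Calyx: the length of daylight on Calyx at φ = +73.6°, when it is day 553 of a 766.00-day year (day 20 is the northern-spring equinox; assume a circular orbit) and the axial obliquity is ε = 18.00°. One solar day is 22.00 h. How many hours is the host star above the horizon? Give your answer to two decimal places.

0.00 h

Solar longitude: λ_s = 360° × (553 − 20)/766.00 = 250.496°.
sin δ = sin 18.00° × sin 250.496° = -0.29129, so δ = -16.935°.
cos H₀ = −tan φ · tan δ = 1.0346 ≥ 1, so the host star never rises (polar night) and H₀ = 0.
Daylight = 2H₀/(2π) × 22.00 h = (0.0000/π) × 22.00 = 0.00 h.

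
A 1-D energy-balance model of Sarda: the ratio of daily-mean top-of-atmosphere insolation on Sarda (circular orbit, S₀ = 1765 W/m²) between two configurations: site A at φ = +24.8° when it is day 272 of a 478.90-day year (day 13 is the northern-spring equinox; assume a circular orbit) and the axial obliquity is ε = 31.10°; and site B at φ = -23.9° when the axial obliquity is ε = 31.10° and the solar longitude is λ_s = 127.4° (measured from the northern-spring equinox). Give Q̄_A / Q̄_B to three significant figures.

— Configuration A (φ=+24.8°):
Solar longitude: λ_s = 360° × (272 − 13)/478.90 = 194.696°.
sin δ = sin 31.10° × sin 194.696° = -0.13104, so δ = -7.530°.
cos H₀ = −tan(+24.8°) tan(-7.530°) = 0.0611, H₀ = 1.5097 rad.
Bracket: H₀ sin φ sin δ + cos φ cos δ sin H₀ = 1.5097×0.41945×-0.13104 + 0.90778×0.99138×0.99813 = -0.082980 + 0.898272 = 0.815292.
Q̄ = (S₀/π) × [bracket] = (1765/π) × 0.815292 = 458.04 W/m².
— Configuration B (φ=-23.9°):
Solar declination: sin δ = sin ε · sin λ_s = sin 31.10° × sin 127.4° = 0.41034, so δ = +24.226°.
cos H₀ = −tan(-23.9°) tan(+24.226°) = 0.1994, H₀ = 1.3701 rad.
Bracket: H₀ sin φ sin δ + cos φ cos δ sin H₀ = 1.3701×-0.40514×0.41034 + 0.91425×0.91193×0.97992 = -0.227772 + 0.816991 = 0.589219.
Q̄ = (S₀/π) × [bracket] = (1765/π) × 0.589219 = 331.03 W/m².
Ratio Q̄_A / Q̄_B = 458.04 / 331.03 = 1.384.

Q̄_A / Q̄_B ≈ 1.38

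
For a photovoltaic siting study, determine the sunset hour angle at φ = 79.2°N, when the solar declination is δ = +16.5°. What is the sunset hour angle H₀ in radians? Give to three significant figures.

Sunrise equation: cos H₀ = −tan φ · tan δ = -1.5528 ≤ −1, so the Sun never sets (polar day) and H₀ = π.

H₀ = 3.14 rad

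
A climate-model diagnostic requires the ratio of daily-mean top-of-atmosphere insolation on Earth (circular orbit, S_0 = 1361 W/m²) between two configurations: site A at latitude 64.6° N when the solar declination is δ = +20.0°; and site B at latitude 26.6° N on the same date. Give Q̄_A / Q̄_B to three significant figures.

— Configuration A (ϕ=+64.6°):
cos h₀ = −tan(+64.6°) tan(+20.000°) = -0.7665, h₀ = 2.4442 rad.
Bracket: h₀ sin ϕ sin δ + cos ϕ cos δ sin h₀ = 2.4442×0.90334×0.34202 + 0.42894×0.93969×0.64222 = 0.755161 + 0.258860 = 1.014021.
Q̄ = (S_0/π) × [bracket] = (1361/π) × 1.014021 = 439.29 W/m².
— Configuration B (ϕ=+26.6°):
cos h₀ = −tan(+26.6°) tan(+20.000°) = -0.1823, h₀ = 1.7541 rad.
Bracket: h₀ sin ϕ sin δ + cos ϕ cos δ sin h₀ = 1.7541×0.44776×0.34202 + 0.89415×0.93969×0.98325 = 0.268628 + 0.826150 = 1.094778.
Q̄ = (S_0/π) × [bracket] = (1361/π) × 1.094778 = 474.28 W/m².
Ratio Q̄_A / Q̄_B = 439.29 / 474.28 = 0.9262.

Q̄_A / Q̄_B ≈ 0.926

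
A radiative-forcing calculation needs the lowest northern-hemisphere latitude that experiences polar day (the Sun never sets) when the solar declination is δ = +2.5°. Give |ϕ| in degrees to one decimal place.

Polar day requires cos h₀ = −tan ϕ tan δ ≤ −1, i.e. tan ϕ tan δ ≥ 1.
The boundary is |tan ϕ| · |tan δ| = 1, so |ϕ| = 90° − |δ| = 90° − 2.5° = 87.5° in the northern hemisphere.

|ϕ| = 87.5°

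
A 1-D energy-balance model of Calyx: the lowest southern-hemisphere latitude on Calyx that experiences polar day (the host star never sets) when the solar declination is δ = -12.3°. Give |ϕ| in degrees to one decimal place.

|ϕ| = 77.7°

Polar day requires cos h₀ = −tan ϕ tan δ ≤ −1, i.e. tan ϕ tan δ ≥ 1.
The boundary is |tan ϕ| · |tan δ| = 1, so |ϕ| = 90° − |δ| = 90° − 12.3° = 77.7° in the southern hemisphere.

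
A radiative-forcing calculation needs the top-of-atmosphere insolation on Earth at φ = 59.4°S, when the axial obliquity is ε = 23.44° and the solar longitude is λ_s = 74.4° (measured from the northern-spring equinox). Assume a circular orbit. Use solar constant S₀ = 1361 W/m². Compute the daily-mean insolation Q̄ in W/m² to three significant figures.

Q̄ ≈ 31.8 W/m²

Solar declination: sin δ = sin ε · sin λ_s = sin 23.44° × sin 74.4° = 0.38313, so δ = +22.528°.
cos H₀ = −tan(-59.4°) tan(+22.528°) = 0.7014, H₀ = 0.7935 rad.
Bracket: H₀ sin φ sin δ + cos φ cos δ sin H₀ = 0.7935×-0.86074×0.38313 + 0.50904×0.92369×0.71280 = -0.261677 + 0.335155 = 0.073478.
Q̄ = (S₀/π) × [bracket] = (1361/π) × 0.073478 = 31.83 W/m².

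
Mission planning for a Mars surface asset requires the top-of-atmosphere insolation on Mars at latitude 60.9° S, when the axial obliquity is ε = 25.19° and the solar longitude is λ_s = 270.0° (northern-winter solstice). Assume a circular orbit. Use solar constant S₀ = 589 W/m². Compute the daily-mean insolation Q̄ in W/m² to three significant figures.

Solar declination: sin δ = sin ε · sin λ_s = sin 25.19° × sin 270.0° = -0.42562, so δ = -25.190°.
cos H₀ = −tan(-60.9°) tan(-25.190°) = -0.8451, H₀ = 2.5775 rad.
Bracket: H₀ sin φ sin δ + cos φ cos δ sin H₀ = 2.5775×-0.87377×-0.42562 + 0.48634×0.90490×0.53468 = 0.958557 + 0.235307 = 1.193864.
Q̄ = (S₀/π) × [bracket] = (589/π) × 1.193864 = 223.8 W/m².

Q̄ ≈ 224 W/m²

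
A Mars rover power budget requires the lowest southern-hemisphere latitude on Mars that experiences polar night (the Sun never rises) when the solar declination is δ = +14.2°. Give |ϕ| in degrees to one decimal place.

Polar night requires cos h₀ = −tan ϕ tan δ ≥ 1, i.e. tan ϕ tan δ ≤ −1.
The boundary is |tan ϕ| · |tan δ| = 1, so |ϕ| = 90° − |δ| = 90° − 14.2° = 75.8° in the southern hemisphere.

|ϕ| = 75.8°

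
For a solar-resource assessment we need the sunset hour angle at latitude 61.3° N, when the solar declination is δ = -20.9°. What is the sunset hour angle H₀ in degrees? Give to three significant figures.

cos H₀ = −tan φ · tan δ = −tan(+61.3°) × tan(-20.900°) = 0.6975, so H₀ = 0.7989 rad = 45.77°.

H₀ = 45.8°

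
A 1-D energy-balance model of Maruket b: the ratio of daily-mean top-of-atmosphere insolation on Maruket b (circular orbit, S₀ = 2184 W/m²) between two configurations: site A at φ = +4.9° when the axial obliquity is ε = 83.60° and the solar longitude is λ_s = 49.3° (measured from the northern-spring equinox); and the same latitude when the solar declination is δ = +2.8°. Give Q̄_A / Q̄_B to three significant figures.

Q̄_A / Q̄_B ≈ 0.758

— Configuration A (φ=+4.9°):
Solar declination: sin δ = sin ε · sin λ_s = sin 83.60° × sin 49.3° = 0.75341, so δ = +48.887°.
cos H₀ = −tan(+4.9°) tan(+48.887°) = -0.0982, H₀ = 1.6692 rad.
Bracket: H₀ sin φ sin δ + cos φ cos δ sin H₀ = 1.6692×0.08542×0.75341 + 0.99635×0.65755×0.99516 = 0.107424 + 0.651979 = 0.759403.
Q̄ = (S₀/π) × [bracket] = (2184/π) × 0.759403 = 527.93 W/m².
— Configuration B (φ=+4.9°):
cos H₀ = −tan(+4.9°) tan(+2.800°) = -0.0042, H₀ = 1.5750 rad.
Bracket: H₀ sin φ sin δ + cos φ cos δ sin H₀ = 1.5750×0.08542×0.04885 + 0.99635×0.99881×0.99999 = 0.006572 + 0.995154 = 1.001726.
Q̄ = (S₀/π) × [bracket] = (2184/π) × 1.001726 = 696.39 W/m².
Ratio Q̄_A / Q̄_B = 527.93 / 696.39 = 0.7581.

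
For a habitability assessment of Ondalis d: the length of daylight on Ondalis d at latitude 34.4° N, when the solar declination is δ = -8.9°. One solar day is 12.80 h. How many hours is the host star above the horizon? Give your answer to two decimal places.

5.96 h

cos H₀ = −tan φ · tan δ = −tan(+34.4°) × tan(-8.900°) = 0.1072, so H₀ = 1.4634 rad = 83.84°.
Daylight = 2H₀/(2π) × 12.80 h = (1.4634/π) × 12.80 = 5.96 h.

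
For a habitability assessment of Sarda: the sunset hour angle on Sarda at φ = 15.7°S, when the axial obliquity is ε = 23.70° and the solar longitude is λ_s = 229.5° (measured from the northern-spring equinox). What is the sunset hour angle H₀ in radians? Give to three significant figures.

Solar declination: sin δ = sin ε · sin λ_s = sin 23.70° × sin 229.5° = -0.30564, so δ = -17.797°.
cos H₀ = −tan φ · tan δ = −tan(-15.7°) × tan(-17.797°) = -0.0902, so H₀ = 1.6611 rad = 95.18°.

H₀ = 1.66 rad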